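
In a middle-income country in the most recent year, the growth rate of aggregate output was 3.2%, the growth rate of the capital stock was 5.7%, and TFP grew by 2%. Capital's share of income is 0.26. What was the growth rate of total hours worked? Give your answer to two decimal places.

-0.38%

Labor's share = 1 − 0.26 = 0.74.
gY = gA + 0.26×5.7 + 0.74×g.
0.74×g = 3.2 − 2 − 1.482 = -0.282.
g = -0.282 / 0.74 = -0.3811%.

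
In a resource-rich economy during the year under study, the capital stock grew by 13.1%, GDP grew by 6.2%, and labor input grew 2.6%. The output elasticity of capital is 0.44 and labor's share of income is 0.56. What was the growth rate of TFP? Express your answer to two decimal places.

-1.02%

Labor's share = 1 − 0.44 = 0.56.
The capital stock: 0.44 × 13.1 = 5.764 pp.
Labor input: 0.56 × 2.6 = 1.456 pp.
TFP growth = 6.2 − 7.22 = -1.02%.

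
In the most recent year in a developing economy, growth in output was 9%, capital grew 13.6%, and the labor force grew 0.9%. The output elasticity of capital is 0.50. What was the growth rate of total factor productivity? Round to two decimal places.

Labor's share = 1 − 0.5 = 0.5.
Capital: 0.5 × 13.6 = 6.8 pp.
The labor force: 0.5 × 0.9 = 0.45 pp.
TFP growth = 9 − 7.25 = 1.75%.

1.75%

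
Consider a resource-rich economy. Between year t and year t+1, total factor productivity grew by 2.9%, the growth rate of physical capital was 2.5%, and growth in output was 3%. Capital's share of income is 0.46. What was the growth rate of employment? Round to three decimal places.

Labor's share = 1 − 0.46 = 0.54.
gY = gA + 0.46×2.5 + 0.54×g.
0.54×g = 3 − 2.9 − 1.15 = -1.05.
g = -1.05 / 0.54 = -1.94444%.

-1.944%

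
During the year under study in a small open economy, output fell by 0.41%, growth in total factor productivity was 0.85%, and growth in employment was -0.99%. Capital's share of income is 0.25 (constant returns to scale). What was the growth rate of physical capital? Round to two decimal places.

Labor's share = 1 − 0.25 = 0.75.
gY = gA + 0.75×(-0.99) + 0.25×g.
0.25×g = -0.41 − 0.85 + 0.7425 = -0.5175.
g = -0.5175 / 0.25 = -2.07%.

-2.07%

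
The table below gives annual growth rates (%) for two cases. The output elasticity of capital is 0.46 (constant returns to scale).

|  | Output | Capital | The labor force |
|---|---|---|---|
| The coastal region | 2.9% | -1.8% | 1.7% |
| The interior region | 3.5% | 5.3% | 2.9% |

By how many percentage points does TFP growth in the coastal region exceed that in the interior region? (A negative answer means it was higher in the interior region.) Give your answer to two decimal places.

Labor's share = 1 − 0.46 = 0.54.
The coastal region: TFP = 2.9 + 0.828 − 0.918 = 2.81%.
The interior region: TFP = 3.5 − 2.438 − 1.566 = -0.504%.
Difference = 2.81 − (-0.504) = 3.314 pp.

3.31 percentage points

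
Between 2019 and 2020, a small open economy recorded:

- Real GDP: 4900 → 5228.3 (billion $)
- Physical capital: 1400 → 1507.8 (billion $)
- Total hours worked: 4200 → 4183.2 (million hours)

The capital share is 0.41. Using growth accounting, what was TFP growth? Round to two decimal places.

Real GDP growth = (5228.3 − 4900) / 4900 = 6.7%.
Physical capital growth = (1507.8 − 1400) / 1400 = 7.7%.
Total hours worked growth = (4183.2 − 4200) / 4200 = -0.4%.
Labor's share = 1 − 0.41 = 0.59.
Physical capital: 0.41 × 7.7 = 3.157 pp.
Total hours worked: 0.59 × (-0.4) = -0.236 pp.
TFP growth = 6.7 − 2.921 = 3.779%.

3.78%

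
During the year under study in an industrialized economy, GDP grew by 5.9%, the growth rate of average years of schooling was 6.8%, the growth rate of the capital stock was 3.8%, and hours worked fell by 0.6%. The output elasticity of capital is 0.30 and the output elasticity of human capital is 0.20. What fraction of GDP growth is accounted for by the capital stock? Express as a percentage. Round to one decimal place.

The capital stock contributed 0.3 × 3.8 = 1.14 pp.
Share of growth = 1.14 / 5.9 × 100 = 19.322%.

19.3%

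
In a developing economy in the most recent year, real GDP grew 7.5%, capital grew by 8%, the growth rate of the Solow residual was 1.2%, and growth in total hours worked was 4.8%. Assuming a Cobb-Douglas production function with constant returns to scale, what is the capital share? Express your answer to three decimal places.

0.469

gY = gA + α·gK + (1−α)·gL, so gY − gA − gL = α(gK − gL).
7.5 − 1.2 − 4.8 = α × (8 − 4.8).
1.5 = 3.2 α, so α = 0.46875.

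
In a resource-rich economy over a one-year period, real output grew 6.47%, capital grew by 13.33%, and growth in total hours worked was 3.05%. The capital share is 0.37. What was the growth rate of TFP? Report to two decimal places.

Labor's share = 1 − 0.37 = 0.63.
Capital: 0.37 × 13.33 = 4.9321 pp.
Total hours worked: 0.63 × 3.05 = 1.9215 pp.
TFP growth = 6.47 − 6.8536 = -0.3836%.

-0.38%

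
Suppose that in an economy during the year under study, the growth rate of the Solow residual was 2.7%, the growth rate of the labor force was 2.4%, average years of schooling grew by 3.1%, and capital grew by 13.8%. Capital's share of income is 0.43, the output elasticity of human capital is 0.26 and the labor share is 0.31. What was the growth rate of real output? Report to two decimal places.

Real output grew 10.18%.

Labor's share = 1 − 0.43 − 0.26 = 0.31.
Capital: 0.43 × 13.8 = 5.934 pp.
Average years of schooling: 0.26 × 3.1 = 0.806 pp.
The labor force: 0.31 × 2.4 = 0.744 pp.
Output growth = 2.7 + 7.484 = 10.184%.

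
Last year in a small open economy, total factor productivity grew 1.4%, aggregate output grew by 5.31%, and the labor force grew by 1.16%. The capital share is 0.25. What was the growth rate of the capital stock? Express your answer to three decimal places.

12.160%

Labor's share = 1 − 0.25 = 0.75.
gY = gA + 0.75×1.16 + 0.25×g.
0.25×g = 5.31 − 1.4 − 0.87 = 3.04.
g = 3.04 / 0.25 = 12.16%.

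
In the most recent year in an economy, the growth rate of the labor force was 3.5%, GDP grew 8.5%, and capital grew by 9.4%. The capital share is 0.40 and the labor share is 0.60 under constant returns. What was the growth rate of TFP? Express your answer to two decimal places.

TFP growth was 2.64%.

Labor's share = 1 − 0.4 = 0.6.
Capital: 0.4 × 9.4 = 3.76 pp.
The labor force: 0.6 × 3.5 = 2.1 pp.
TFP growth = 8.5 − 5.86 = 2.64%.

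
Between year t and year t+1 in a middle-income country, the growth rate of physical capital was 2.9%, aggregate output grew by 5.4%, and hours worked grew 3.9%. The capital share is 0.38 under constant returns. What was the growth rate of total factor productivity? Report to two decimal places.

Labor's share = 1 − 0.38 = 0.62.
Physical capital: 0.38 × 2.9 = 1.102 pp.
Hours worked: 0.62 × 3.9 = 2.418 pp.
TFP growth = 5.4 − 3.52 = 1.88%.

1.88%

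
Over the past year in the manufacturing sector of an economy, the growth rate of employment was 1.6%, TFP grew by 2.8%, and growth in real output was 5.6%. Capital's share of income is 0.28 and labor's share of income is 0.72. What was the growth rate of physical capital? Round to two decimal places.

Labor's share = 1 − 0.28 = 0.72.
gY = gA + 0.72×1.6 + 0.28×g.
0.28×g = 5.6 − 2.8 − 1.152 = 1.648.
g = 1.648 / 0.28 = 5.8857%.

Physical capital grew 5.89%.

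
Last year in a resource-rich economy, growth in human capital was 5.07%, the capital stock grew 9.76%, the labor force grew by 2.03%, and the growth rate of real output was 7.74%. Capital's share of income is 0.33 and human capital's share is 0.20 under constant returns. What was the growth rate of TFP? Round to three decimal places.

Labor's share = 1 − 0.33 − 0.2 = 0.47.
The capital stock: 0.33 × 9.76 = 3.2208 pp.
Human capital: 0.2 × 5.07 = 1.014 pp.
The labor force: 0.47 × 2.03 = 0.9541 pp.
TFP growth = 7.74 − 5.1889 = 2.5511%.

2.551%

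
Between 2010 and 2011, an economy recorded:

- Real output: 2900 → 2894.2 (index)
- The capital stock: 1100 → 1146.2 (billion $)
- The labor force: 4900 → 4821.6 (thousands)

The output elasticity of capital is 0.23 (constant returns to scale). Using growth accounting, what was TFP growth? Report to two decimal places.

0.07%

Real output growth = (2894.2 − 2900) / 2900 = -0.2%.
The capital stock growth = (1146.2 − 1100) / 1100 = 4.2%.
The labor force growth = (4821.6 − 4900) / 4900 = -1.6%.
Labor's share = 1 − 0.23 = 0.77.
The capital stock: 0.23 × 4.2 = 0.966 pp.
The labor force: 0.77 × (-1.6) = -1.232 pp.
TFP growth = -0.2 + 0.266 = 0.066%.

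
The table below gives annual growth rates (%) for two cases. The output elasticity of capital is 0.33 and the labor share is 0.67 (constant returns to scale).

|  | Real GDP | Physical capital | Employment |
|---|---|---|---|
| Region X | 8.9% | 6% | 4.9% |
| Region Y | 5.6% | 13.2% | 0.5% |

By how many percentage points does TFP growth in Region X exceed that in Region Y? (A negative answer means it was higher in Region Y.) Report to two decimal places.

2.73 percentage points

Labor's share = 1 − 0.33 = 0.67.
Region X: TFP = 8.9 − 1.98 − 3.283 = 3.637%.
Region Y: TFP = 5.6 − 4.356 − 0.335 = 0.909%.
Difference = 3.637 − (0.909) = 2.728 pp.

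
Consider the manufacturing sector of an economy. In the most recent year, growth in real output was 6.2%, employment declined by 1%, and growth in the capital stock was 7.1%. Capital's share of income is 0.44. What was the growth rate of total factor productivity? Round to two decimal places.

Labor's share = 1 − 0.44 = 0.56.
The capital stock: 0.44 × 7.1 = 3.124 pp.
Employment: 0.56 × (-1) = -0.56 pp.
TFP growth = 6.2 − 2.564 = 3.636%.

Total factor productivity grew 3.64%.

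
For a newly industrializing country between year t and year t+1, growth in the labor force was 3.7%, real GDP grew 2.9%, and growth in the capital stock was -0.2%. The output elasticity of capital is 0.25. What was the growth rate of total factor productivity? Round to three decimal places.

0.175%

Labor's share = 1 − 0.25 = 0.75.
The capital stock: 0.25 × (-0.2) = -0.05 pp.
The labor force: 0.75 × 3.7 = 2.775 pp.
TFP growth = 2.9 − 2.725 = 0.175%.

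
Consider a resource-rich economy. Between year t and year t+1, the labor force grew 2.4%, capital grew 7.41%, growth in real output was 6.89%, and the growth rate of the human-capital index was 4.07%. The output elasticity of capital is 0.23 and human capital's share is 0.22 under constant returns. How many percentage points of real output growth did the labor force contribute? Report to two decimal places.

1.32

Labor's share = 1 − 0.23 − 0.22 = 0.55.
Contribution = share × growth = 0.55 × 2.4 = 1.32 pp.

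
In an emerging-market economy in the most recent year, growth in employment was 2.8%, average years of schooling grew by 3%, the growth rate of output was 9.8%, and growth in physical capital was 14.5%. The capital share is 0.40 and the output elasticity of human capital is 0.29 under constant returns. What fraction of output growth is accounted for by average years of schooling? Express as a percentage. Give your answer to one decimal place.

Average years of schooling contributed 0.29 × 3 = 0.87 pp.
Share of growth = 0.87 / 9.8 × 100 = 8.878%.

8.9%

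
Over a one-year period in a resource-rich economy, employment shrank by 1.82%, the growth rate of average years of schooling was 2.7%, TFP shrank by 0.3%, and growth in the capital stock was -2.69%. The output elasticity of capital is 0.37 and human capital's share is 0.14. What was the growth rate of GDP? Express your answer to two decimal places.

-1.81%

Labor's share = 1 − 0.37 − 0.14 = 0.49.
The capital stock: 0.37 × (-2.69) = -0.9953 pp.
Average years of schooling: 0.14 × 2.7 = 0.378 pp.
Employment: 0.49 × (-1.82) = -0.8918 pp.
Output growth = -0.3 + (-1.5091) = -1.8091%.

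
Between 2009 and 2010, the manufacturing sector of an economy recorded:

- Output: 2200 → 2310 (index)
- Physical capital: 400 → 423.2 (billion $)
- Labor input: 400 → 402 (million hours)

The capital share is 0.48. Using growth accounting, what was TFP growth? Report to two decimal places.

1.96%

Output growth = (2310 − 2200) / 2200 = 5%.
Physical capital growth = (423.2 − 400) / 400 = 5.8%.
Labor input growth = (402 − 400) / 400 = 0.5%.
Labor's share = 1 − 0.48 = 0.52.
Physical capital: 0.48 × 5.8 = 2.784 pp.
Labor input: 0.52 × 0.5 = 0.26 pp.
TFP growth = 5 − 3.044 = 1.956%.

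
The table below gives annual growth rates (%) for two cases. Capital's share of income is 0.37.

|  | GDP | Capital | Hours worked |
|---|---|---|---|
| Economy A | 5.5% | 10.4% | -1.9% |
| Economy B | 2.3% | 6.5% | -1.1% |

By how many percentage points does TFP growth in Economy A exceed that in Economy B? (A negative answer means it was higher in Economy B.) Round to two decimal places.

2.26 percentage points

Labor's share = 1 − 0.37 = 0.63.
Economy A: TFP = 5.5 − 3.848 + 1.197 = 2.849%.
Economy B: TFP = 2.3 − 2.405 + 0.693 = 0.588%.
Difference = 2.849 − (0.588) = 2.261 pp.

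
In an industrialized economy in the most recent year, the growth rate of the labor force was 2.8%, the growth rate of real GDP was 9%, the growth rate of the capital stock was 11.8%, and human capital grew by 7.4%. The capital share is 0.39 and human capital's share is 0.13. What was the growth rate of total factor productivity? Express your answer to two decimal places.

2.09%

Labor's share = 1 − 0.39 − 0.13 = 0.48.
The capital stock: 0.39 × 11.8 = 4.602 pp.
Human capital: 0.13 × 7.4 = 0.962 pp.
The labor force: 0.48 × 2.8 = 1.344 pp.
TFP growth = 9 − 6.908 = 2.092%.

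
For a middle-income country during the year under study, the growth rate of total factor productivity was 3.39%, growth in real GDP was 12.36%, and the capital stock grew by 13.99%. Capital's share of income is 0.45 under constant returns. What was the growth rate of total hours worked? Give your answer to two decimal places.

Labor's share = 1 − 0.45 = 0.55.
gY = gA + 0.45×13.99 + 0.55×g.
0.55×g = 12.36 − 3.39 − 6.2955 = 2.6745.
g = 2.6745 / 0.55 = 4.8627%.

4.86%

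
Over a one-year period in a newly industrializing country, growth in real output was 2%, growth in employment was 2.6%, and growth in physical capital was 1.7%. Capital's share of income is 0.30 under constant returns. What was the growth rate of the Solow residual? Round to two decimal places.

Labor's share = 1 − 0.3 = 0.7.
Physical capital: 0.3 × 1.7 = 0.51 pp.
Employment: 0.7 × 2.6 = 1.82 pp.
TFP growth = 2 − 2.33 = -0.33%.

-0.33%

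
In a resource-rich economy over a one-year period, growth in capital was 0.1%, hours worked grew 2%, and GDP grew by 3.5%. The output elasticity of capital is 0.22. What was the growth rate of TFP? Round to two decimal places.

1.92%

Labor's share = 1 − 0.22 = 0.78.
Capital: 0.22 × 0.1 = 0.022 pp.
Hours worked: 0.78 × 2 = 1.56 pp.
TFP growth = 3.5 − 1.582 = 1.918%.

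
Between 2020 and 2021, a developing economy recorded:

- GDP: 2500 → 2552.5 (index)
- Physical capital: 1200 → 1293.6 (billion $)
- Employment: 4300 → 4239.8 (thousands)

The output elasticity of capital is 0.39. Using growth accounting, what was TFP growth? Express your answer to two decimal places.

GDP growth = (2552.5 − 2500) / 2500 = 2.1%.
Physical capital growth = (1293.6 − 1200) / 1200 = 7.8%.
Employment growth = (4239.8 − 4300) / 4300 = -1.4%.
Labor's share = 1 − 0.39 = 0.61.
Physical capital: 0.39 × 7.8 = 3.042 pp.
Employment: 0.61 × (-1.4) = -0.854 pp.
TFP growth = 2.1 − 2.188 = -0.088%.

-0.09%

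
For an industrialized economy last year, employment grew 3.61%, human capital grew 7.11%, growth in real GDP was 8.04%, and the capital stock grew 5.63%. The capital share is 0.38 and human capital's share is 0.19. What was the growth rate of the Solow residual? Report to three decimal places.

Labor's share = 1 − 0.38 − 0.19 = 0.43.
The capital stock: 0.38 × 5.63 = 2.1394 pp.
Human capital: 0.19 × 7.11 = 1.3509 pp.
Employment: 0.43 × 3.61 = 1.5523 pp.
TFP growth = 8.04 − 5.0426 = 2.9974%.

2.997%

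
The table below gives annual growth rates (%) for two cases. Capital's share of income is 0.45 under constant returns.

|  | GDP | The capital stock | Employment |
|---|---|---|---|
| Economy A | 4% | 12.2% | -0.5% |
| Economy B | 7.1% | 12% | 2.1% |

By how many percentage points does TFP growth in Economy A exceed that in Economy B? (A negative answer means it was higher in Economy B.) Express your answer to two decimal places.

-1.76 percentage points

Labor's share = 1 − 0.45 = 0.55.
Economy A: TFP = 4 − 5.49 + 0.275 = -1.215%.
Economy B: TFP = 7.1 − 5.4 − 1.155 = 0.545%.
Difference = -1.215 − (0.545) = -1.76 pp.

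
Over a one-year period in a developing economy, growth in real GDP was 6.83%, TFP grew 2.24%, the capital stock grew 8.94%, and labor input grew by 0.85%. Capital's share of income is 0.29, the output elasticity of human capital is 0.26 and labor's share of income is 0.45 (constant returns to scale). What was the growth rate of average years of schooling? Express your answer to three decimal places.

6.211%

Labor's share = 1 − 0.29 − 0.26 = 0.45.
gY = gA + 0.29×8.94 + 0.45×0.85 + 0.26×g.
0.26×g = 6.83 − 2.24 − 2.9751 = 1.6149.
g = 1.6149 / 0.26 = 6.21115%.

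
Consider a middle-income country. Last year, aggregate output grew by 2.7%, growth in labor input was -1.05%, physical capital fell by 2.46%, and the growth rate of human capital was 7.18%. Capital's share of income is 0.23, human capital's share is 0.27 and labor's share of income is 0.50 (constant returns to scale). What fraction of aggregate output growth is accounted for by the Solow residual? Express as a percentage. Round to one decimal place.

The Solow residual accounted for 68.6% of growth.

Labor's share = 1 − 0.23 − 0.27 = 0.5.
Physical capital: 0.23 × (-2.46) = -0.5658 pp.
Human capital: 0.27 × 7.18 = 1.9386 pp.
Labor input: 0.5 × (-1.05) = -0.525 pp.
TFP growth = 2.7 − 0.8478 = 1.8522%.
TFP share of growth = 1.8522 / 2.7 × 100 = 68.6%.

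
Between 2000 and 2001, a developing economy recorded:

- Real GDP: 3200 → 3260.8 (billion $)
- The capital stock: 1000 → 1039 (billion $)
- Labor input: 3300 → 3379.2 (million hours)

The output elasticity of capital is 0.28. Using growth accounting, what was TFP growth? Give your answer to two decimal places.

-0.92%

Real GDP growth = (3260.8 − 3200) / 3200 = 1.9%.
The capital stock growth = (1039 − 1000) / 1000 = 3.9%.
Labor input growth = (3379.2 − 3300) / 3300 = 2.4%.
Labor's share = 1 − 0.28 = 0.72.
The capital stock: 0.28 × 3.9 = 1.092 pp.
Labor input: 0.72 × 2.4 = 1.728 pp.
TFP growth = 1.9 − 2.82 = -0.92%.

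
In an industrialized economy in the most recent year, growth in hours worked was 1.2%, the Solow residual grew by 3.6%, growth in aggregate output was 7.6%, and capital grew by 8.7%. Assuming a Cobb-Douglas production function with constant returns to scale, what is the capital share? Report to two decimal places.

α = 0.37

gY = gA + α·gK + (1−α)·gL, so gY − gA − gL = α(gK − gL).
7.6 − 3.6 − 1.2 = α × (8.7 − 1.2).
2.8 = 7.5 α, so α = 0.3733.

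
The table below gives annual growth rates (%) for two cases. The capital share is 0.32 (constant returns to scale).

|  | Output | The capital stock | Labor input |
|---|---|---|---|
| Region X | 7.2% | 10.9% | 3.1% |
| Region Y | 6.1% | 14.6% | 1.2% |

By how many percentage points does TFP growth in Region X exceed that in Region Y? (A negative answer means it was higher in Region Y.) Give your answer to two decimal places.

0.99 percentage points

Labor's share = 1 − 0.32 = 0.68.
Region X: TFP = 7.2 − 3.488 − 2.108 = 1.604%.
Region Y: TFP = 6.1 − 4.672 − 0.816 = 0.612%.
Difference = 1.604 − (0.612) = 0.992 pp.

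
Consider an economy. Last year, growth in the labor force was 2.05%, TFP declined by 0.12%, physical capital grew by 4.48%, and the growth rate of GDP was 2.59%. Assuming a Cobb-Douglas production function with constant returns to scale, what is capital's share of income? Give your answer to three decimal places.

0.272

gY = gA + α·gK + (1−α)·gL, so gY − gA − gL = α(gK − gL).
2.59 + 0.12 − 2.05 = α × (4.48 − 2.05).
0.66 = 2.43 α, so α = 0.2716.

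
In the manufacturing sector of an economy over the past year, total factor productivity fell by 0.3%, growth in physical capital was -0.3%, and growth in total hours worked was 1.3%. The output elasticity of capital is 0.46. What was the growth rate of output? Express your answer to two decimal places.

Labor's share = 1 − 0.46 = 0.54.
Physical capital: 0.46 × (-0.3) = -0.138 pp.
Total hours worked: 0.54 × 1.3 = 0.702 pp.
Output growth = -0.3 + 0.564 = 0.264%.

Output growth was 0.26%.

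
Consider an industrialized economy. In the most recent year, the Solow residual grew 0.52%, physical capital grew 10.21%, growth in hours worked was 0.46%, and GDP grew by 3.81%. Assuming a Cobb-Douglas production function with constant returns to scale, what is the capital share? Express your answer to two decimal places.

gY = gA + α·gK + (1−α)·gL, so gY − gA − gL = α(gK − gL).
3.81 − 0.52 − 0.46 = α × (10.21 − 0.46).
2.83 = 9.75 α, so α = 0.2903.

α = 0.29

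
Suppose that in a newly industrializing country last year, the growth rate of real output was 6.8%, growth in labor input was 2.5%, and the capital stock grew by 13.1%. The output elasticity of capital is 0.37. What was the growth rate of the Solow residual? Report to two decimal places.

Labor's share = 1 − 0.37 = 0.63.
The capital stock: 0.37 × 13.1 = 4.847 pp.
Labor input: 0.63 × 2.5 = 1.575 pp.
TFP growth = 6.8 − 6.422 = 0.378%.

The Solow residual grew 0.38%.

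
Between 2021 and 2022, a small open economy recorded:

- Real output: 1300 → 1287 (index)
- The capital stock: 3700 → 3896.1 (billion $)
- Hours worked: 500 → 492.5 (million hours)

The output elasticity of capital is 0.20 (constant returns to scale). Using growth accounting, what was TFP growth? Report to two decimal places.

-0.86%

Real output growth = (1287 − 1300) / 1300 = -1%.
The capital stock growth = (3896.1 − 3700) / 3700 = 5.3%.
Hours worked growth = (492.5 − 500) / 500 = -1.5%.
Labor's share = 1 − 0.2 = 0.8.
The capital stock: 0.2 × 5.3 = 1.06 pp.
Hours worked: 0.8 × (-1.5) = -1.2 pp.
TFP growth = -1 + 0.14 = -0.86%.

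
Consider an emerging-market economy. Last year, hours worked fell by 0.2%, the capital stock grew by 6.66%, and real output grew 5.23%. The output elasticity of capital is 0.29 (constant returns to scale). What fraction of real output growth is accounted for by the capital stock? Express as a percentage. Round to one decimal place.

36.9%

The capital stock contributed 0.29 × 6.66 = 1.9314 pp.
Share of growth = 1.9314 / 5.23 × 100 = 36.929%.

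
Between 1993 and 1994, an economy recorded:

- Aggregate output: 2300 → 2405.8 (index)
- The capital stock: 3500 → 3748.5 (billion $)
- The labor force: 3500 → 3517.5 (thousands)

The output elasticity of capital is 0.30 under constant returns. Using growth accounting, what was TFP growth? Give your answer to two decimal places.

2.12%

Aggregate output growth = (2405.8 − 2300) / 2300 = 4.6%.
The capital stock growth = (3748.5 − 3500) / 3500 = 7.1%.
The labor force growth = (3517.5 − 3500) / 3500 = 0.5%.
Labor's share = 1 − 0.3 = 0.7.
The capital stock: 0.3 × 7.1 = 2.13 pp.
The labor force: 0.7 × 0.5 = 0.35 pp.
TFP growth = 4.6 − 2.48 = 2.12%.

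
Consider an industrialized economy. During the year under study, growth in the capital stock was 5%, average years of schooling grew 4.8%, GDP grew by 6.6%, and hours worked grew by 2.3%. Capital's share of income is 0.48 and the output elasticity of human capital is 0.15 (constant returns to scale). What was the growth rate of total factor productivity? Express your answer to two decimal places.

Labor's share = 1 − 0.48 − 0.15 = 0.37.
The capital stock: 0.48 × 5 = 2.4 pp.
Average years of schooling: 0.15 × 4.8 = 0.72 pp.
Hours worked: 0.37 × 2.3 = 0.851 pp.
TFP growth = 6.6 − 3.971 = 2.629%.

2.63%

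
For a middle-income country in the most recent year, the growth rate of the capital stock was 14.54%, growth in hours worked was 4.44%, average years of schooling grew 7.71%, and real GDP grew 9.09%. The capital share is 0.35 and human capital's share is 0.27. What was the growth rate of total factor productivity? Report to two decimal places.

Labor's share = 1 − 0.35 − 0.27 = 0.38.
The capital stock: 0.35 × 14.54 = 5.089 pp.
Average years of schooling: 0.27 × 7.71 = 2.0817 pp.
Hours worked: 0.38 × 4.44 = 1.6872 pp.
TFP growth = 9.09 − 8.8579 = 0.2321%.

Total factor productivity growth was 0.23%.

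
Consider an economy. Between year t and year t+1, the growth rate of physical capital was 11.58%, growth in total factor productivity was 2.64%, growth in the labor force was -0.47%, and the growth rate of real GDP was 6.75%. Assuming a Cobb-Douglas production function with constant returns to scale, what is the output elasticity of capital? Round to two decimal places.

α = 0.38

gY = gA + α·gK + (1−α)·gL, so gY − gA − gL = α(gK − gL).
6.75 − 2.64 + 0.47 = α × (11.58 − (-0.47)).
4.58 = 12.05 α, so α = 0.3801.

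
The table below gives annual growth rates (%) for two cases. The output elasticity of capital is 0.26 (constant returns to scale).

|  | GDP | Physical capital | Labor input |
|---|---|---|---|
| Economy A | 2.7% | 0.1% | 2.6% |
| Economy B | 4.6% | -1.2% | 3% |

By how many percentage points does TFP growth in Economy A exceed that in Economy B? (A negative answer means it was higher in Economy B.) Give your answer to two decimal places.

Labor's share = 1 − 0.26 = 0.74.
Economy A: TFP = 2.7 − 0.026 − 1.924 = 0.75%.
Economy B: TFP = 4.6 + 0.312 − 2.22 = 2.692%.
Difference = 0.75 − (2.692) = -1.942 pp.

-1.94 percentage points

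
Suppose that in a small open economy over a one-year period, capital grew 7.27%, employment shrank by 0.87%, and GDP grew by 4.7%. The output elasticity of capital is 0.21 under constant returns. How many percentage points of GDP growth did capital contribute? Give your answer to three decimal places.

Contribution = share × growth = 0.21 × 7.27 = 1.5267 pp.

1.527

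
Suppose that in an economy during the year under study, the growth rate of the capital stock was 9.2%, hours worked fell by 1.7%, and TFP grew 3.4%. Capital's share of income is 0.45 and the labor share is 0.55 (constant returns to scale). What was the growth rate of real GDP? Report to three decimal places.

Real GDP grew 6.605%.

Labor's share = 1 − 0.45 = 0.55.
The capital stock: 0.45 × 9.2 = 4.14 pp.
Hours worked: 0.55 × (-1.7) = -0.935 pp.
Output growth = 3.4 + 3.205 = 6.605%.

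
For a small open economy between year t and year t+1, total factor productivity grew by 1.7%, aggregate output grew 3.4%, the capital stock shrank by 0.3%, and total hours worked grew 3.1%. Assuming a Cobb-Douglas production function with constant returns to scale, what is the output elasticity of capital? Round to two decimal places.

The output elasticity of capital is 0.41.

gY = gA + α·gK + (1−α)·gL, so gY − gA − gL = α(gK − gL).
3.4 − 1.7 − 3.1 = α × (-0.3 − 3.1).
-1.4 = -3.4 α, so α = 0.4118.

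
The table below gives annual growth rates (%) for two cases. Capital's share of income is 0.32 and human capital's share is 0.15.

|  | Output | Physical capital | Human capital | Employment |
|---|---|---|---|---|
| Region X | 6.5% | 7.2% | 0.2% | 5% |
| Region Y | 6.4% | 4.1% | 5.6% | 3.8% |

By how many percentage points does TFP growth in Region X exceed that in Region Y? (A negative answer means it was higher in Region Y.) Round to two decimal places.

-0.72 percentage points

Labor's share = 1 − 0.32 − 0.15 = 0.53.
Region X: TFP = 6.5 − 2.304 − 0.03 − 2.65 = 1.516%.
Region Y: TFP = 6.4 − 1.312 − 0.84 − 2.014 = 2.234%.
Difference = 1.516 − (2.234) = -0.718 pp.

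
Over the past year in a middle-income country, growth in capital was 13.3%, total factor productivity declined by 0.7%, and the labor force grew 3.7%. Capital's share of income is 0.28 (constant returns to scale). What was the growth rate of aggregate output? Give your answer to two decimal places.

5.69%

Labor's share = 1 − 0.28 = 0.72.
Capital: 0.28 × 13.3 = 3.724 pp.
The labor force: 0.72 × 3.7 = 2.664 pp.
Output growth = -0.7 + 6.388 = 5.688%.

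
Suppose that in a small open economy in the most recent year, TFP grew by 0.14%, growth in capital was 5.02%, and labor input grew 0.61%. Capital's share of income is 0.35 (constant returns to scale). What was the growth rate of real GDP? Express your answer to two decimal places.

2.29%

Labor's share = 1 − 0.35 = 0.65.
Capital: 0.35 × 5.02 = 1.757 pp.
Labor input: 0.65 × 0.61 = 0.3965 pp.
Output growth = 0.14 + 2.1535 = 2.2935%.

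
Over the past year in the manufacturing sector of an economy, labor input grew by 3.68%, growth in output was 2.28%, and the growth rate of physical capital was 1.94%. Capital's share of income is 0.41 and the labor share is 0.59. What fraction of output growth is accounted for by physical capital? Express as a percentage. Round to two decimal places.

34.89%

Physical capital contributed 0.41 × 1.94 = 0.7954 pp.
Share of growth = 0.7954 / 2.28 × 100 = 34.886%.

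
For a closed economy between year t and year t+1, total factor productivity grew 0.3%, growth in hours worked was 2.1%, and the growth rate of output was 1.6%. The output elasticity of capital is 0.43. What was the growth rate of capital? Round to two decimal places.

Labor's share = 1 − 0.43 = 0.57.
gY = gA + 0.57×2.1 + 0.43×g.
0.43×g = 1.6 − 0.3 − 1.197 = 0.103.
g = 0.103 / 0.43 = 0.2395%.

0.24%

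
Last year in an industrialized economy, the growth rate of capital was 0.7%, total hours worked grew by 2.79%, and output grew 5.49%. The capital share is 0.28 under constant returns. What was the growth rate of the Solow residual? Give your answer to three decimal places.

3.285%

Labor's share = 1 − 0.28 = 0.72.
Capital: 0.28 × 0.7 = 0.196 pp.
Total hours worked: 0.72 × 2.79 = 2.0088 pp.
TFP growth = 5.49 − 2.2048 = 3.2852%.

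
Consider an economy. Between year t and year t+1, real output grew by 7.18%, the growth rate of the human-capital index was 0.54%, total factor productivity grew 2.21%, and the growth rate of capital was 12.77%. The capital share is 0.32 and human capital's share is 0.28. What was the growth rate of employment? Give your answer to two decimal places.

1.83%

Labor's share = 1 − 0.32 − 0.28 = 0.4.
gY = gA + 0.32×12.77 + 0.28×0.54 + 0.4×g.
0.4×g = 7.18 − 2.21 − 4.2376 = 0.7324.
g = 0.7324 / 0.4 = 1.831%.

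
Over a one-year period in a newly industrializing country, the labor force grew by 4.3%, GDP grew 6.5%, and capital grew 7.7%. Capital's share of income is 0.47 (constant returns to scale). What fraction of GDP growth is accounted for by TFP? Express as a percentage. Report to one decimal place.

Labor's share = 1 − 0.47 = 0.53.
Capital: 0.47 × 7.7 = 3.619 pp.
The labor force: 0.53 × 4.3 = 2.279 pp.
TFP growth = 6.5 − 5.898 = 0.602%.
TFP share of growth = 0.602 / 6.5 × 100 = 9.262%.

TFP accounted for 9.3% of growth.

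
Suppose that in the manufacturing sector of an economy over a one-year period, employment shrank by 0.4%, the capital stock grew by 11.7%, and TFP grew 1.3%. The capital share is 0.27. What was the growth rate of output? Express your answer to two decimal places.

4.17%

Labor's share = 1 − 0.27 = 0.73.
The capital stock: 0.27 × 11.7 = 3.159 pp.
Employment: 0.73 × (-0.4) = -0.292 pp.
Output growth = 1.3 + 2.867 = 4.167%.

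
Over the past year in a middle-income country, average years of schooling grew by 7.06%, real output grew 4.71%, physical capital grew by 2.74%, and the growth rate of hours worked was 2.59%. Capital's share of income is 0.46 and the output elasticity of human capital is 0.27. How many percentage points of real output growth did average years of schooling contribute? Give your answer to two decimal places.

Contribution = share × growth = 0.27 × 7.06 = 1.9062 pp.

1.91 percentage points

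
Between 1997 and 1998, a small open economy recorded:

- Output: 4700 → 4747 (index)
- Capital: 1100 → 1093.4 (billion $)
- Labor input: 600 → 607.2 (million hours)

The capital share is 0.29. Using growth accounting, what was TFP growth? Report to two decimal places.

TFP growth was 0.32%.

Output growth = (4747 − 4700) / 4700 = 1%.
Capital growth = (1093.4 − 1100) / 1100 = -0.6%.
Labor input growth = (607.2 − 600) / 600 = 1.2%.
Labor's share = 1 − 0.29 = 0.71.
Capital: 0.29 × (-0.6) = -0.174 pp.
Labor input: 0.71 × 1.2 = 0.852 pp.
TFP growth = 1 − 0.678 = 0.322%.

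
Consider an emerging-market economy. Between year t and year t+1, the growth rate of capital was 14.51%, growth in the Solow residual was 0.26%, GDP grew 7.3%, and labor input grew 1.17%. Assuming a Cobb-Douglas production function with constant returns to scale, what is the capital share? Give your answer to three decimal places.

gY = gA + α·gK + (1−α)·gL, so gY − gA − gL = α(gK − gL).
7.3 − 0.26 − 1.17 = α × (14.51 − 1.17).
5.87 = 13.34 α, so α = 0.44003.

0.440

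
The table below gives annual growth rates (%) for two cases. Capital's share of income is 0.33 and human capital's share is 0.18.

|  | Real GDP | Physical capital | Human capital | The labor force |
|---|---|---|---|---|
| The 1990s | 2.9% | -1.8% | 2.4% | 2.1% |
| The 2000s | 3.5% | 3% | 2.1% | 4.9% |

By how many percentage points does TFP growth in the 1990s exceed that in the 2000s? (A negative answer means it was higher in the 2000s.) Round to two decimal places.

2.30 percentage points

Labor's share = 1 − 0.33 − 0.18 = 0.49.
The 1990s: TFP = 2.9 + 0.594 − 0.432 − 1.029 = 2.033%.
The 2000s: TFP = 3.5 − 0.99 − 0.378 − 2.401 = -0.269%.
Difference = 2.033 − (-0.269) = 2.302 pp.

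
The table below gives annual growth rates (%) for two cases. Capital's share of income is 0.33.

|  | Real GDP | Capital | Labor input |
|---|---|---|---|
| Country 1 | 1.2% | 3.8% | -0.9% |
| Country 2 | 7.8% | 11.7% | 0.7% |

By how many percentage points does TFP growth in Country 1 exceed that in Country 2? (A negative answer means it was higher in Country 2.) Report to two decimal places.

Labor's share = 1 − 0.33 = 0.67.
Country 1: TFP = 1.2 − 1.254 + 0.603 = 0.549%.
Country 2: TFP = 7.8 − 3.861 − 0.469 = 3.47%.
Difference = 0.549 − (3.47) = -2.921 pp.

-2.92 percentage points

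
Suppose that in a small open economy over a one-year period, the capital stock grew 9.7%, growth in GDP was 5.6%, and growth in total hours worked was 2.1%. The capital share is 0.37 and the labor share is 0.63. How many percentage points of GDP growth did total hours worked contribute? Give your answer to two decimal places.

1.32

Labor's share = 1 − 0.37 = 0.63.
Contribution = share × growth = 0.63 × 2.1 = 1.323 pp.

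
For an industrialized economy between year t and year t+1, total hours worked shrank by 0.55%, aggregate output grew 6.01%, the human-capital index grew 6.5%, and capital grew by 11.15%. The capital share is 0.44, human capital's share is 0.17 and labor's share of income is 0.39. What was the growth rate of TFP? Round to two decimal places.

0.21%

Labor's share = 1 − 0.44 − 0.17 = 0.39.
Capital: 0.44 × 11.15 = 4.906 pp.
The human-capital index: 0.17 × 6.5 = 1.105 pp.
Total hours worked: 0.39 × (-0.55) = -0.2145 pp.
TFP growth = 6.01 − 5.7965 = 0.2135%.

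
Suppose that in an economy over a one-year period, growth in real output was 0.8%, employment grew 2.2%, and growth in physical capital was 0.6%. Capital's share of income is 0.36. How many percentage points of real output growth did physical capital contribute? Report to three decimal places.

Contribution = share × growth = 0.36 × 0.6 = 0.216 pp.

0.216 pp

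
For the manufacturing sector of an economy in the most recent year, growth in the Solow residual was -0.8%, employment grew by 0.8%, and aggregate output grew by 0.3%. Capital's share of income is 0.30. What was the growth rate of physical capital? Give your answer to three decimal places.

1.800%

Labor's share = 1 − 0.3 = 0.7.
gY = gA + 0.7×0.8 + 0.3×g.
0.3×g = 0.3 + 0.8 − 0.56 = 0.54.
g = 0.54 / 0.3 = 1.8%.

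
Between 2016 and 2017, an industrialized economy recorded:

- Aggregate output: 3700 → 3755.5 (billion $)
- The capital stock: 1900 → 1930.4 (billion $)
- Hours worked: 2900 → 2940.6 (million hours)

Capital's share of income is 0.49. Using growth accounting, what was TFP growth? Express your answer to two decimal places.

Aggregate output growth = (3755.5 − 3700) / 3700 = 1.5%.
The capital stock growth = (1930.4 − 1900) / 1900 = 1.6%.
Hours worked growth = (2940.6 − 2900) / 2900 = 1.4%.
Labor's share = 1 − 0.49 = 0.51.
The capital stock: 0.49 × 1.6 = 0.784 pp.
Hours worked: 0.51 × 1.4 = 0.714 pp.
TFP growth = 1.5 − 1.498 = 0.002%.

TFP growth was 0.00%.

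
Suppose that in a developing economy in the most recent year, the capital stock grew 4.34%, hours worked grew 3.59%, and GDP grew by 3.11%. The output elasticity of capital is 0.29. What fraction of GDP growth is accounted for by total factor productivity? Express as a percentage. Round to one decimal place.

Labor's share = 1 − 0.29 = 0.71.
The capital stock: 0.29 × 4.34 = 1.2586 pp.
Hours worked: 0.71 × 3.59 = 2.5489 pp.
TFP growth = 3.11 − 3.8075 = -0.6975%.
TFP share of growth = -0.6975 / 3.11 × 100 = -22.428%.

Total factor productivity accounted for -22.4% of growth.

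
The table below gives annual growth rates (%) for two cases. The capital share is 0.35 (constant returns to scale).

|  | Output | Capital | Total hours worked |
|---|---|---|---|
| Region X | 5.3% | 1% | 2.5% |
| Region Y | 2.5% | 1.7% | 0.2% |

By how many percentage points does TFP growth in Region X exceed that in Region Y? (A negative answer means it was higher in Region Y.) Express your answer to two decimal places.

Labor's share = 1 − 0.35 = 0.65.
Region X: TFP = 5.3 − 0.35 − 1.625 = 3.325%.
Region Y: TFP = 2.5 − 0.595 − 0.13 = 1.775%.
Difference = 3.325 − (1.775) = 1.55 pp.

1.55 percentage points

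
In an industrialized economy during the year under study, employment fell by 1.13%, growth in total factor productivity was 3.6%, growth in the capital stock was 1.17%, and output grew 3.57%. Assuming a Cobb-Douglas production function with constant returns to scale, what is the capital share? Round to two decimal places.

gY = gA + α·gK + (1−α)·gL, so gY − gA − gL = α(gK − gL).
3.57 − 3.6 + 1.13 = α × (1.17 − (-1.13)).
1.1 = 2.3 α, so α = 0.4783.

α = 0.48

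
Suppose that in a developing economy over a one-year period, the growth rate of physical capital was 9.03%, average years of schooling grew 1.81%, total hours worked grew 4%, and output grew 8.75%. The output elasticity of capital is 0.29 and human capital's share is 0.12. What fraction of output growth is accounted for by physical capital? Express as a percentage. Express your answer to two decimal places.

29.93%

Physical capital contributed 0.29 × 9.03 = 2.6187 pp.
Share of growth = 2.6187 / 8.75 × 100 = 29.928%.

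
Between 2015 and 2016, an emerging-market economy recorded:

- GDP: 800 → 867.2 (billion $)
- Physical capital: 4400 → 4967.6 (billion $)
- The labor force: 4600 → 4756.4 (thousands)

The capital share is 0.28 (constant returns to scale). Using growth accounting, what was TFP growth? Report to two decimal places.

TFP grew 2.34%.

GDP growth = (867.2 − 800) / 800 = 8.4%.
Physical capital growth = (4967.6 − 4400) / 4400 = 12.9%.
The labor force growth = (4756.4 − 4600) / 4600 = 3.4%.
Labor's share = 1 − 0.28 = 0.72.
Physical capital: 0.28 × 12.9 = 3.612 pp.
The labor force: 0.72 × 3.4 = 2.448 pp.
TFP growth = 8.4 − 6.06 = 2.34%.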